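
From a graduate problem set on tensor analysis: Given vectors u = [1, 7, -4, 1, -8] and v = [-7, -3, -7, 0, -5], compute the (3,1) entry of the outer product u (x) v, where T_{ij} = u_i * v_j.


The outer product entry T_{ij} = u_i * v_j.
We need i=3, j=1.
u_3 = -4, v_1 = -7
T_{3,1} = -4 * -7 = 28

28


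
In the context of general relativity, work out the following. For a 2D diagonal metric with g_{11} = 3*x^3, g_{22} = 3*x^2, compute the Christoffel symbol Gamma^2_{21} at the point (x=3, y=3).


For a diagonal metric, Gamma^k_{ij} = (1/2) g^{kk} (dg_{ik}/dx_j + dg_{jk}/dx_i - dg_{ij}/dx_k).
The metric is diagonal, so g_{ab} = 0 for a != b.
At the given point: g_{11} = 81, g_{22} = 27
g^{22} = 1/27
dg_{22}/dx_1 = dg_{22}/dx_1 = 18
dg_{12}/dx_2 = 0 (off-diagonal)
dg_{21}/dx_2 = 0 (off-diagonal)
Numerator = 18 + 0 - 0 = 18
Gamma^2_{21} = 18 / (2 * 27) = 1/3

1/3


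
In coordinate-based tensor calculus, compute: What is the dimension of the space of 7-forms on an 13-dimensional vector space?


The dimension of the space of p-forms on an n-dimensional space is C(n, p).
n = 13, p = 7
C(13, 7) = 13! / (7! * 6!) = 1716

1716


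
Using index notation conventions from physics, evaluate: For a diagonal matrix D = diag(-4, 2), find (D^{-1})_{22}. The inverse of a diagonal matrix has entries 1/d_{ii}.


For a diagonal matrix, the inverse has entries (D^{-1})_{ii} = 1/d_{ii}.
The diagonal entries are: d_{11} = -4, d_{22} = 2
We need (D^{-1})_{22} = 1/d_{22} = 1/2 = 1/2

1/2


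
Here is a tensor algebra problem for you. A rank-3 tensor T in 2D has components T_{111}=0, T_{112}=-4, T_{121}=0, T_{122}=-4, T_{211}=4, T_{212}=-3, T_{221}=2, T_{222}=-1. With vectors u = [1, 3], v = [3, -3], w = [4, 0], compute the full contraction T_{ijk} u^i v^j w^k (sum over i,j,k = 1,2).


S = sum over i,j,k of T_{ijk} u_i v_j w_k. Expanding all 8 terms:
T_{111}*u_1*v_1*w_1 = 0*1*3*4 = 0  (running total: 0)
T_{112}*u_1*v_1*w_2 = -4*1*3*0 = 0  (running total: 0)
T_{121}*u_1*v_2*w_1 = 0*1*-3*4 = 0  (running total: 0)
T_{122}*u_1*v_2*w_2 = -4*1*-3*0 = 0  (running total: 0)
T_{211}*u_2*v_1*w_1 = 4*3*3*4 = 144  (running total: 144)
T_{212}*u_2*v_1*w_2 = -3*3*3*0 = 0  (running total: 144)
T_{221}*u_2*v_2*w_1 = 2*3*-3*4 = -72  (running total: 72)
T_{222}*u_2*v_2*w_2 = -1*3*-3*0 = 0  (running total: 72)
S = 72

72


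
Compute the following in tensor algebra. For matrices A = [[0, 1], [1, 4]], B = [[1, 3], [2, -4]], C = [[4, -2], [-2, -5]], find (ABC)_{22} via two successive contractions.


(ABC)_{22} = sum_m (AB)_{2m} C_{m2}. First compute row 2 of AB.
(AB)_{21} = 1*1 + 4*2 = 9
(AB)_{22} = 1*3 + 4*-4 = -13
Now contract with column 2 of C:
(AB)_{21} * C_{12} = 9 * -2 = -18
(AB)_{22} * C_{22} = -13 * -5 = 65
(ABC)_{22} = -18 + 65 = 47

47


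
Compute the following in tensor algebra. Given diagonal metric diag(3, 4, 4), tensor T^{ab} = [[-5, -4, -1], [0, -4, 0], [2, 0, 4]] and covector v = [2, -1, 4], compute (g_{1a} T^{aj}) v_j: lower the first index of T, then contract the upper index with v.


Step 1: lower the first index. For a diagonal metric, g_{ia} T^{aj} = g_{ii} T^{ij} (no sum on i).
g_{11} = 3
S_1{}^1 = 3 * T^{11} = 3 * -5 = -15
S_1{}^2 = 3 * T^{12} = 3 * -4 = -12
S_1{}^3 = 3 * T^{13} = 3 * -1 = -3
Step 2: contract S_1{}^j with v_j.
S_1{}^1 * v_1 = -15 * 2 = -30
S_1{}^2 * v_2 = -12 * -1 = 12
S_1{}^3 * v_3 = -3 * 4 = -12
Result = -30 + 12 + -12 = -30

-30


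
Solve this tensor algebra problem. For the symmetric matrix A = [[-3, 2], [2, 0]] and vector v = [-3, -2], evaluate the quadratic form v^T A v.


First compute Av:
(Av)_1 = -3*-3 + 2*-2 = 5
(Av)_2 = 2*-3 + 0*-2 = -6
Av = [5, -6]
Then v^T (Av) = -3*5 + -2*-6
= -15 + 12 = -3

-3


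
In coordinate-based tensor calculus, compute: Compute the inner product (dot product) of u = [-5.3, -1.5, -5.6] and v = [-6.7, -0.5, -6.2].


The inner product u . v = sum of u_i * v_i.
Term-by-term: -5.3 * -6.7, -1.5 * -0.5, -5.6 * -6.2
Products: 35.51, 0.75, 34.72
Sum = 35.51 + 0.75 + 34.72 = 70.98

70.98


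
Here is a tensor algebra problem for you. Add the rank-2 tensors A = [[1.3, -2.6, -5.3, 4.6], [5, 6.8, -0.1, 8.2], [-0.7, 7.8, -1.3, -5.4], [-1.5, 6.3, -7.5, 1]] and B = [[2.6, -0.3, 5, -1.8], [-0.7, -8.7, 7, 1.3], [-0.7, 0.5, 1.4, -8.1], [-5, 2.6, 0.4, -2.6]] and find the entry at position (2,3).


Tensor addition is component-wise: (A + B)_{ij} = A_{ij} + B_{ij}.
A_{23} = -0.1
B_{23} = 7
(A + B)_{23} = -0.1 + 7 = 6.9

6.9


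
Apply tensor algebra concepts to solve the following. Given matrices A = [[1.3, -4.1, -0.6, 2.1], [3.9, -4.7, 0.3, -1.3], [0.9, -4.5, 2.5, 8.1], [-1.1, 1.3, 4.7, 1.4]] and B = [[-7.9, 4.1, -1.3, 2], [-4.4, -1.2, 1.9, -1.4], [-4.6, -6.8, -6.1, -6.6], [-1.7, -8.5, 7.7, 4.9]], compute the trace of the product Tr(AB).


Tr(AB) = sum_i (AB)_{ii} where (AB)_{ii} = sum_k A_{ik} B_{ki}.
(AB)_{11} = 1.3*-7.9 + -4.1*-4.4 + -0.6*-4.6 + 2.1*-1.7 = 6.96
(AB)_{22} = 3.9*4.1 + -4.7*-1.2 + 0.3*-6.8 + -1.3*-8.5 = 30.64
(AB)_{33} = 0.9*-1.3 + -4.5*1.9 + 2.5*-6.1 + 8.1*7.7 = 37.4
(AB)_{44} = -1.1*2 + 1.3*-1.4 + 4.7*-6.6 + 1.4*4.9 = -28.18
Tr(AB) = 6.96 + 30.64 + 37.4 + -28.18 = 46.82

46.82


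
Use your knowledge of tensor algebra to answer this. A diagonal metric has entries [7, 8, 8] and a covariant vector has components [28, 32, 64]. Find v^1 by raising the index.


To raise an index with a diagonal metric: v^i = v_i / g_{ii}.
For index 1: v_1 = 28, g_{11} = 7
v^1 = 28 / 7 = 4

4


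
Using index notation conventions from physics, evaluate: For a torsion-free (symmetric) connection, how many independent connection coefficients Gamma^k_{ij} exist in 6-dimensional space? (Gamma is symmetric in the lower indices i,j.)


Christoffel symbols Gamma^k_{ij} are symmetric in i,j, so there are d * d(d+1)/2 independent symbols.
d = 6
d(d+1)/2 = 6 * 7 / 2 = 21
Total = 6 * 21 = 126

126


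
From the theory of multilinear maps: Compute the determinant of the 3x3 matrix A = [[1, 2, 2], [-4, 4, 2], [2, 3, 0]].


Expanding along the first row, det(A) = a11*M_11 - a12*M_12 + a13*M_13, where M_1j is the (1,j) minor.
Minor M_11 = 4*0 - 2*3 = -6
Minor M_12 = -4*0 - 2*2 = -4
Minor M_13 = -4*3 - 4*2 = -20
det = 1*(-6) - 2*(-4) + 2*(-20)
    = -6 - -8 + -40
    = -38

-38


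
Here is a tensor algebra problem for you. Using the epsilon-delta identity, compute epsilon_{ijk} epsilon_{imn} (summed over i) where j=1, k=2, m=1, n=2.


Using the identity: epsilon_{ijk} epsilon_{imn} = delta_{jm} delta_{kn} - delta_{jn} delta_{km}.
delta_{11} = 1
delta_{22} = 1
delta_{12} = 0
delta_{21} = 0
Result = 1 * 1 - 0 * 0 = 1 - 0 = 1

1


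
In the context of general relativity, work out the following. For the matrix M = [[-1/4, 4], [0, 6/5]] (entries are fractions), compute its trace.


The trace is the sum of diagonal entries.
Diagonal: M[1,1] = -1/4, M[2,2] = 6/5
Tr(M) = -1/4 + 6/5
Computing step by step:
After adding M[1,1]: -1/4
After adding M[2,2]: 19/20
Tr(M) = 19/20

19/20


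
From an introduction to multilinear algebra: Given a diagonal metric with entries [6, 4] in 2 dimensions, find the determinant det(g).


For a diagonal metric, the determinant is the product of diagonal entries.
Diagonal entries: 6, 4
det(g) = 6 * 4 = 24

24


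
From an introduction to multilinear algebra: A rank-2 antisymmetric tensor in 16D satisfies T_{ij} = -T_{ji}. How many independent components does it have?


An antisymmetric rank-2 tensor satisfies A_{ij} = -A_{ji}, so diagonal entries are zero.
The independent components are the upper-triangular entries: C(n, 2) = n(n-1)/2.
n = 16
C(16, 2) = 16 * 15 / 2 = 240 / 2 = 120

120


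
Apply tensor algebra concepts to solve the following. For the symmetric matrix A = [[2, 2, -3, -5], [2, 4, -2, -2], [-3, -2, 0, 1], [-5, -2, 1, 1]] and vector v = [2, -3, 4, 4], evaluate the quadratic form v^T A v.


First compute Av:
(Av)_1 = 2*2 + 2*-3 + -3*4 + -5*4 = -34
(Av)_2 = 2*2 + 4*-3 + -2*4 + -2*4 = -24
(Av)_3 = -3*2 + -2*-3 + 0*4 + 1*4 = 4
(Av)_4 = -5*2 + -2*-3 + 1*4 + 1*4 = 4
Av = [-34, -24, 4, 4]
Then v^T (Av) = 2*-34 + -3*-24 + 4*4 + 4*4
= -68 + 72 + 16 + 16 = 36

36


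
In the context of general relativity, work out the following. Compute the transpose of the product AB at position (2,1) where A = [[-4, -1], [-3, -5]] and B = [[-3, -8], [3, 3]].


(AB)^T_{ij} = (AB)_{ji} = sum_k A_{jk} B_{ki}.
For i=2, j=1 we need (AB)_{12}:
A_{11} * B_{12} = -4 * -8 = 32
A_{12} * B_{22} = -1 * 3 = -3
Sum = 32 + -3 = 29

29


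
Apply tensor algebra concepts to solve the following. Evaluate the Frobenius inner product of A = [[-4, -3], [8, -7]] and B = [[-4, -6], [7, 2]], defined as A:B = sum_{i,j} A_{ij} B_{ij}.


A:B = sum over all i,j of A_{ij} * B_{ij}.
Row 1: -4*-4=16, -3*-6=18 => row sum = 34
Row 2: 8*7=56, -7*2=-14 => row sum = 42
Total = 34 + 42 = 76

76


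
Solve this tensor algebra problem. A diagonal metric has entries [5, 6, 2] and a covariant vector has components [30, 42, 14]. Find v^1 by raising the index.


To raise an index with a diagonal metric: v^i = v_i / g_{ii}.
For index 1: v_1 = 30, g_{11} = 5
v^1 = 30 / 5 = 6

6


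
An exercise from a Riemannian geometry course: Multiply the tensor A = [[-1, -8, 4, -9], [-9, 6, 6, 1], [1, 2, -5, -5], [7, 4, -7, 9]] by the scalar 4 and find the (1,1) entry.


Scalar multiplication: (cA)_{ij} = c * A_{ij}.
c = 4
A_{11} = -1
(cA)_{11} = 4 * -1 = -4

-4


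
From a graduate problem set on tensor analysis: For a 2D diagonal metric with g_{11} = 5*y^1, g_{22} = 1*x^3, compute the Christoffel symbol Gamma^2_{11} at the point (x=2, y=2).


For a diagonal metric, Gamma^k_{ij} = (1/2) g^{kk} (dg_{ik}/dx_j + dg_{jk}/dx_i - dg_{ij}/dx_k).
The metric is diagonal, so g_{ab} = 0 for a != b.
At the given point: g_{11} = 10, g_{22} = 8
g^{22} = 1/8
dg_{12}/dx_1 = 0 (off-diagonal)
dg_{12}/dx_1 = 0 (off-diagonal)
dg_{11}/dx_2 = dg_{11}/dx_2 = 5
Numerator = 0 + 0 - 5 = -5
Gamma^2_{11} = -5 / (2 * 8) = -5/16

-5/16


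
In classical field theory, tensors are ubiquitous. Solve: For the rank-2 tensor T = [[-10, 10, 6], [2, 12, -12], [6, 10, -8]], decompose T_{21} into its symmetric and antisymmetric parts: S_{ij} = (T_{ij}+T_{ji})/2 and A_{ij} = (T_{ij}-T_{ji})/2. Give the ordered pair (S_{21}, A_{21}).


T_{21} = 2
T_{12} = 10
S_{21} = (2 + 10)/2 = 12/2 = 6
A_{21} = (2 - 10)/2 = -8/2 = -4
Check: S + A = 6 + -4 = 2 = T_{21}.

(6, -4)


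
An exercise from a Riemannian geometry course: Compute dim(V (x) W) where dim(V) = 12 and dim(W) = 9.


The dimension of a tensor product is the product of dimensions.
dim(V) = 12, dim(W) = 9
dim(V (x) W) = 12 * 9 = 108

108


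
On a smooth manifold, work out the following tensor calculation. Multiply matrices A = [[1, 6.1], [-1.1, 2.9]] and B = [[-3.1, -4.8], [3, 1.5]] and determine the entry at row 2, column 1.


(AB)_{ij} = sum_k A_{ik} B_{kj}.
For i=2, j=1:
A_{21} * B_{11} = -1.1 * -3.1 = 3.41
A_{22} * B_{21} = 2.9 * 3 = 8.7
Sum = 3.41 + 8.7 = 12.11

12.11


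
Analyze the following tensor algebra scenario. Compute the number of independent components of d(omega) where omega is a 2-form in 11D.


The exterior derivative of a p-form is a (p+1)-form.
Its number of independent components is C(n, p+1).
n = 11, p+1 = 3
C(11, 3) = 165

165


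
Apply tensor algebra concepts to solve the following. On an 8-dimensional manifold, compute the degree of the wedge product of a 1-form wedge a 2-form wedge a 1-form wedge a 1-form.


The degree of a wedge product is the sum of the degrees of the individual forms.
Degrees: 1, 2, 1, 1
Total degree = 1 + 2 + 1 + 1 = 5

5


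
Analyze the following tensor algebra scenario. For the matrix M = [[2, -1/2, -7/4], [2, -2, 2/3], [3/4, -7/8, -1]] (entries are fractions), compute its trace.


The trace is the sum of diagonal entries.
Diagonal: M[1,1] = 2, M[2,2] = -2, M[3,3] = -1
Tr(M) = 2 + -2 + -1
Computing step by step:
After adding M[1,1]: 2
After adding M[2,2]: 0
After adding M[3,3]: -1
Tr(M) = -1

-1


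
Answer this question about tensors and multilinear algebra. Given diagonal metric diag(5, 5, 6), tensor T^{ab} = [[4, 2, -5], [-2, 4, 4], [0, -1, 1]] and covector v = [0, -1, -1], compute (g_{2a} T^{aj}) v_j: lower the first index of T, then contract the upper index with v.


Step 1: lower the first index. For a diagonal metric, g_{ia} T^{aj} = g_{ii} T^{ij} (no sum on i).
g_{22} = 5
S_2{}^1 = 5 * T^{21} = 5 * -2 = -10
S_2{}^2 = 5 * T^{22} = 5 * 4 = 20
S_2{}^3 = 5 * T^{23} = 5 * 4 = 20
Step 2: contract S_2{}^j with v_j.
S_2{}^1 * v_1 = -10 * 0 = 0
S_2{}^2 * v_2 = 20 * -1 = -20
S_2{}^3 * v_3 = 20 * -1 = -20
Result = 0 + -20 + -20 = -40

-40


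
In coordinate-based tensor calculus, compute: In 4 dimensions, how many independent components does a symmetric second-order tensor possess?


A symmetric rank-2 tensor in d dimensions has d(d+1)/2 independent components.
d = 4
d(d+1)/2 = 4 * 5 / 2 = 20 / 2 = 10

10


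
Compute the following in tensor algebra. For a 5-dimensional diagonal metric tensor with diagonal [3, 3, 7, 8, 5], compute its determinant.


For a diagonal metric, the determinant is the product of diagonal entries.
Diagonal entries: 3, 3, 7, 8, 5
det(g) = 3 * 3 * 7 * 8 * 5 = 2520

2520


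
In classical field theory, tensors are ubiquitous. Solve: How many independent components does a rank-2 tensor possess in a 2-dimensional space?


The number of components of a rank-r tensor in d dimensions is d^r.
Here d = 2 and r = 2.
2^2 = 4

4


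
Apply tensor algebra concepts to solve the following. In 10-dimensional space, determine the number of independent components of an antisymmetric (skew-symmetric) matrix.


An antisymmetric rank-2 tensor satisfies A_{ij} = -A_{ji}, so diagonal entries are zero.
The independent components are the upper-triangular entries: C(n, 2) = n(n-1)/2.
n = 10
C(10, 2) = 10 * 9 / 2 = 90 / 2 = 45

45


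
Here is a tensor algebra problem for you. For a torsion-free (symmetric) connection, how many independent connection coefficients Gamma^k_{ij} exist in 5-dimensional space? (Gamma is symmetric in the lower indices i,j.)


Christoffel symbols Gamma^k_{ij} are symmetric in i,j, so there are d * d(d+1)/2 independent symbols.
d = 5
d(d+1)/2 = 5 * 6 / 2 = 15
Total = 5 * 15 = 75

75


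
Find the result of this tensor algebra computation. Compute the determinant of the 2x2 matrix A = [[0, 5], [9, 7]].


For a 2x2 matrix [[a, b], [c, d]], det = a*d - b*c.
a = 0, b = 5, c = 9, d = 7
a*d = 0 * 7 = 0
b*c = 5 * 9 = 45
det = 0 - 45 = -45

-45


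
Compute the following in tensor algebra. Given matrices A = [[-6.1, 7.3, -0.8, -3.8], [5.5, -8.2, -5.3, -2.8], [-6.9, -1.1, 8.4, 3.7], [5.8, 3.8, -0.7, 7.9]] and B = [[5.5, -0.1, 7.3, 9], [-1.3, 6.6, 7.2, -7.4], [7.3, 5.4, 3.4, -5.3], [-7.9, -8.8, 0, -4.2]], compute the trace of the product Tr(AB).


Tr(AB) = sum_i (AB)_{ii} where (AB)_{ii} = sum_k A_{ik} B_{ki}.
(AB)_{11} = -6.1*5.5 + 7.3*-1.3 + -0.8*7.3 + -3.8*-7.9 = -18.86
(AB)_{22} = 5.5*-0.1 + -8.2*6.6 + -5.3*5.4 + -2.8*-8.8 = -58.65
(AB)_{33} = -6.9*7.3 + -1.1*7.2 + 8.4*3.4 + 3.7*0 = -29.73
(AB)_{44} = 5.8*9 + 3.8*-7.4 + -0.7*-5.3 + 7.9*-4.2 = -5.39
Tr(AB) = -18.86 + -58.65 + -29.73 + -5.39 = -112.63

-112.63


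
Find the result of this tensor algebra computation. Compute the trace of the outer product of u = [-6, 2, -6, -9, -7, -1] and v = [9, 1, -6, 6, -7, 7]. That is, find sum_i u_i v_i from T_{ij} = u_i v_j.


The outer product gives T_{ij} = u_i v_j.
The trace (contraction) is Tr(T) = sum_i T_{ii} = sum_i u_i v_i.
Diagonal entries:
T_{11} = u_1 * v_1 = -6 * 9 = -54
T_{22} = u_2 * v_2 = 2 * 1 = 2
T_{33} = u_3 * v_3 = -6 * -6 = 36
T_{44} = u_4 * v_4 = -9 * 6 = -54
T_{55} = u_5 * v_5 = -7 * -7 = 49
T_{66} = u_6 * v_6 = -1 * 7 = -7
Tr(T) = -54 + 2 + 36 + -54 + 49 + -7 = -28

-28


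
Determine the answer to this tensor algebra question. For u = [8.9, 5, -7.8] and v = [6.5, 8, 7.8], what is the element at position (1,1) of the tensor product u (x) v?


The outer product entry T_{ij} = u_i * v_j.
We need i=1, j=1.
u_1 = 8.9, v_1 = 6.5
T_{1,1} = 8.9 * 6.5 = 57.85

57.85


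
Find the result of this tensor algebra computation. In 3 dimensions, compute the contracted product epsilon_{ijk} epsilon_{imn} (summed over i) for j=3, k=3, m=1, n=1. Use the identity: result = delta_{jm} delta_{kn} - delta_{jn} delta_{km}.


Using the identity: epsilon_{ijk} epsilon_{imn} = delta_{jm} delta_{kn} - delta_{jn} delta_{km}.
delta_{31} = 0
delta_{31} = 0
delta_{31} = 0
delta_{31} = 0
Result = 0 * 0 - 0 * 0 = 0 - 0 = 0

0


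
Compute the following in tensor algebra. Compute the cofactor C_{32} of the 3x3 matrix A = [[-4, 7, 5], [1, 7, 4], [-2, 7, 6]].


To find cofactor C_{32}, delete row 3 and column 2.
The resulting 2x2 submatrix is: [[-4, 5], [1, 4]]
Minor M_{32} = -4*4 - 5*1
  = -16 - 5 = -21
Sign = (-1)^(3+2) = (-1)^5 = -1
Cofactor C_{32} = -1 * -21 = 21

21


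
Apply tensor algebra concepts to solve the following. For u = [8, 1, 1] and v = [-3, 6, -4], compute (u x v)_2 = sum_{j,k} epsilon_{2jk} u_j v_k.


(u x v)_2 = sum_{j,k} epsilon_{2jk} u_j v_k. Only permutations of (1,2,3) contribute; the two non-zero terms are:
eps_{213} u_1 v_3 = -1 * 8 * -4 = 32
eps_{231} u_3 v_1 = 1 * 1 * -3 = -3
(u x v)_2 = 29

29


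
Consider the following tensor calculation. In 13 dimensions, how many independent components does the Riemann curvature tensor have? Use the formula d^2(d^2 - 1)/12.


The Riemann tensor in d dimensions has d^2(d^2 - 1)/12 independent components.
d = 13, so d^2 = 169
d^2 - 1 = 168
d^2(d^2 - 1) = 169 * 168 = 28392
Divide by 12: 28392 / 12 = 2366

2366


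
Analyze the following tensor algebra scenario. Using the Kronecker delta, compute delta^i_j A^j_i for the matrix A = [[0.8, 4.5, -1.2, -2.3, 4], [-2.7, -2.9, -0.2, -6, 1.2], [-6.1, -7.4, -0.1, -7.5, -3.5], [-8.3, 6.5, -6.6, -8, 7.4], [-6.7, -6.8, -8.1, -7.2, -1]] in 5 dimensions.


The contraction (trace) of a rank-2 tensor is the sum of its diagonal elements.
Diagonal entries: A[1,1] = 0.8, A[2,2] = -2.9, A[3,3] = -0.1, A[4,4] = -8, A[5,5] = -1
Tr(A) = 0.8 + -2.9 + -0.1 + -8 + -1 = -11.2

-11.2


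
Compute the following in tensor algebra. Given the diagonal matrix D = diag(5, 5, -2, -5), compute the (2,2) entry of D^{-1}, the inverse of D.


For a diagonal matrix, the inverse has entries (D^{-1})_{ii} = 1/d_{ii}.
The diagonal entries are: d_{11} = 5, d_{22} = 5, d_{33} = -2, d_{44} = -5
We need (D^{-1})_{22} = 1/d_{22} = 1/5 = 1/5

1/5


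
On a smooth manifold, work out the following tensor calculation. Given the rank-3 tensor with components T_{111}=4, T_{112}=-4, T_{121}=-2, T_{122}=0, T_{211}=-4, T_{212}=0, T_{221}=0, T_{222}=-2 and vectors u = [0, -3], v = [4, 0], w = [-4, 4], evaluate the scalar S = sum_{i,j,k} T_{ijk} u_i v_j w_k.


S = sum over i,j,k of T_{ijk} u_i v_j w_k. Expanding all 8 terms:
T_{111}*u_1*v_1*w_1 = 4*0*4*-4 = 0  (running total: 0)
T_{112}*u_1*v_1*w_2 = -4*0*4*4 = 0  (running total: 0)
T_{121}*u_1*v_2*w_1 = -2*0*0*-4 = 0  (running total: 0)
T_{122}*u_1*v_2*w_2 = 0*0*0*4 = 0  (running total: 0)
T_{211}*u_2*v_1*w_1 = -4*-3*4*-4 = -192  (running total: -192)
T_{212}*u_2*v_1*w_2 = 0*-3*4*4 = 0  (running total: -192)
T_{221}*u_2*v_2*w_1 = 0*-3*0*-4 = 0  (running total: -192)
T_{222}*u_2*v_2*w_2 = -2*-3*0*4 = 0  (running total: -192)
S = -192

-192


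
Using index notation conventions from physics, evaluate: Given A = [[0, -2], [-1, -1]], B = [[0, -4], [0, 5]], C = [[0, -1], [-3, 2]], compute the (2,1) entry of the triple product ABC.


(ABC)_{21} = sum_m (AB)_{2m} C_{m1}. First compute row 2 of AB.
(AB)_{21} = -1*0 + -1*0 = 0
(AB)_{22} = -1*-4 + -1*5 = -1
Now contract with column 1 of C:
(AB)_{21} * C_{11} = 0 * 0 = 0
(AB)_{22} * C_{21} = -1 * -3 = 3
(ABC)_{21} = 0 + 3 = 3

3


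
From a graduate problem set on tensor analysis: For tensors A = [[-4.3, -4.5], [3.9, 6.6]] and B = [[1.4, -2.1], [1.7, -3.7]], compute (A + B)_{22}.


Tensor addition is component-wise: (A + B)_{ij} = A_{ij} + B_{ij}.
A_{22} = 6.6
B_{22} = -3.7
(A + B)_{22} = 6.6 + -3.7 = 2.9

2.9


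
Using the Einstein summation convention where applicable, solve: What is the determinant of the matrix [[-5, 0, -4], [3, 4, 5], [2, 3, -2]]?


Expanding along the first row, det(A) = a11*M_11 - a12*M_12 + a13*M_13, where M_1j is the (1,j) minor.
Minor M_11 = 4*-2 - 5*3 = -23
Minor M_12 = 3*-2 - 5*2 = -16
Minor M_13 = 3*3 - 4*2 = 1
det = -5*(-23) - 0*(-16) + -4*(1)
    = 115 - 0 + -4
    = 111

111


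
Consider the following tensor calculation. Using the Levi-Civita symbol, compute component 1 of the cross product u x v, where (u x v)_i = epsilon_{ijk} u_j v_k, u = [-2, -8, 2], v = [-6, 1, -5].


(u x v)_1 = sum_{j,k} epsilon_{1jk} u_j v_k. Only permutations of (1,2,3) contribute; the two non-zero terms are:
eps_{123} u_2 v_3 = 1 * -8 * -5 = 40
eps_{132} u_3 v_2 = -1 * 2 * 1 = -2
(u x v)_1 = 38

38


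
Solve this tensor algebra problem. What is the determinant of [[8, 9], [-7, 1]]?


For a 2x2 matrix [[a, b], [c, d]], det = a*d - b*c.
a = 8, b = 9, c = -7, d = 1
a*d = 8 * 1 = 8
b*c = 9 * -7 = -63
det = 8 - -63 = 71

71


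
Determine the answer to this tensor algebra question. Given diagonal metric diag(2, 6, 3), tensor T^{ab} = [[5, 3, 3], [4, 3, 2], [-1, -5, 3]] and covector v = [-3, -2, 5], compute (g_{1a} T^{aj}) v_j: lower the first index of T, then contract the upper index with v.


Step 1: lower the first index. For a diagonal metric, g_{ia} T^{aj} = g_{ii} T^{ij} (no sum on i).
g_{11} = 2
S_1{}^1 = 2 * T^{11} = 2 * 5 = 10
S_1{}^2 = 2 * T^{12} = 2 * 3 = 6
S_1{}^3 = 2 * T^{13} = 2 * 3 = 6
Step 2: contract S_1{}^j with v_j.
S_1{}^1 * v_1 = 10 * -3 = -30
S_1{}^2 * v_2 = 6 * -2 = -12
S_1{}^3 * v_3 = 6 * 5 = 30
Result = -30 + -12 + 30 = -12

-12


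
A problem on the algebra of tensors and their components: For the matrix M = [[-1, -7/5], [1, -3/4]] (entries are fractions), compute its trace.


The trace is the sum of diagonal entries.
Diagonal: M[1,1] = -1, M[2,2] = -3/4
Tr(M) = -1 + -3/4
Computing step by step:
After adding M[1,1]: -1
After adding M[2,2]: -7/4
Tr(M) = -7/4

-7/4


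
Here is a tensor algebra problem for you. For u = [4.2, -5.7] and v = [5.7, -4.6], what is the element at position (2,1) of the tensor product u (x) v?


The outer product entry T_{ij} = u_i * v_j.
We need i=2, j=1.
u_2 = -5.7, v_1 = 5.7
T_{2,1} = -5.7 * 5.7 = -32.49

-32.49


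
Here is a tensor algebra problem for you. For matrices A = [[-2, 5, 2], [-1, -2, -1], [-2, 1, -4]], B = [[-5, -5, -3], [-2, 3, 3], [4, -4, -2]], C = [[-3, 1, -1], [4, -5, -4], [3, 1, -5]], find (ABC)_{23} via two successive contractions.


(ABC)_{23} = sum_m (AB)_{2m} C_{m3}. First compute row 2 of AB.
(AB)_{21} = -1*-5 + -2*-2 + -1*4 = 5
(AB)_{22} = -1*-5 + -2*3 + -1*-4 = 3
(AB)_{23} = -1*-3 + -2*3 + -1*-2 = -1
Now contract with column 3 of C:
(AB)_{21} * C_{13} = 5 * -1 = -5
(AB)_{22} * C_{23} = 3 * -4 = -12
(AB)_{23} * C_{33} = -1 * -5 = 5
(ABC)_{23} = -5 + -12 + 5 = -12

-12


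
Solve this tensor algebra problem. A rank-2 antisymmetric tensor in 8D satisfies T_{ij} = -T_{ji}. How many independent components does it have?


An antisymmetric rank-2 tensor satisfies A_{ij} = -A_{ji}, so diagonal entries are zero.
The independent components are the upper-triangular entries: C(n, 2) = n(n-1)/2.
n = 8
C(8, 2) = 8 * 7 / 2 = 56 / 2 = 28

28


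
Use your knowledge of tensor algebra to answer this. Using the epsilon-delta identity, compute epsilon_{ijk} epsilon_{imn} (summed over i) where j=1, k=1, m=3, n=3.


Using the identity: epsilon_{ijk} epsilon_{imn} = delta_{jm} delta_{kn} - delta_{jn} delta_{km}.
delta_{13} = 0
delta_{13} = 0
delta_{13} = 0
delta_{13} = 0
Result = 0 * 0 - 0 * 0 = 0 - 0 = 0

0


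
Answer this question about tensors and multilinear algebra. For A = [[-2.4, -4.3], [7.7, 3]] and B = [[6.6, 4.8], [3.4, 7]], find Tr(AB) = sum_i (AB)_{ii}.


Tr(AB) = sum_i (AB)_{ii} where (AB)_{ii} = sum_k A_{ik} B_{ki}.
(AB)_{11} = -2.4*6.6 + -4.3*3.4 = -30.46
(AB)_{22} = 7.7*4.8 + 3*7 = 57.96
Tr(AB) = -30.46 + 57.96 = 27.5

27.5


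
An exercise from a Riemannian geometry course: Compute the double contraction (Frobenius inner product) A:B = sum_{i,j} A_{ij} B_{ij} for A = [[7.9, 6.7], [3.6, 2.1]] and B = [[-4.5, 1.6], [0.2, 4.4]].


A:B = sum over all i,j of A_{ij} * B_{ij}.
Row 1: 7.9*-4.5=-35.55, 6.7*1.6=10.72 => row sum = -24.83
Row 2: 3.6*0.2=0.72, 2.1*4.4=9.24 => row sum = 9.96
Total = -24.83 + 9.96 = -14.87

-14.87


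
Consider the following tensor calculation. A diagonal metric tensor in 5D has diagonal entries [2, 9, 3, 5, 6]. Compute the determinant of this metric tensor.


For a diagonal metric, the determinant is the product of diagonal entries.
Diagonal entries: 2, 9, 3, 5, 6
det(g) = 2 * 9 * 3 * 5 * 6 = 1620

1620


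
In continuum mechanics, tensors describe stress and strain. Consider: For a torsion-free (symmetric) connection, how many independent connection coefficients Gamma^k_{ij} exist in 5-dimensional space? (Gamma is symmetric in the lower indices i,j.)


Christoffel symbols Gamma^k_{ij} are symmetric in i,j, so there are d * d(d+1)/2 independent symbols.
d = 5
d(d+1)/2 = 5 * 6 / 2 = 15
Total = 5 * 15 = 75

75


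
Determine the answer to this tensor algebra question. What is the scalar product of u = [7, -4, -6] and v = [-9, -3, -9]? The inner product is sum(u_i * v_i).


The inner product u . v = sum of u_i * v_i.
Term-by-term: 7 * -9, -4 * -3, -6 * -9
Products: -63, 12, 54
Sum = -63 + 12 + 54 = 3

3


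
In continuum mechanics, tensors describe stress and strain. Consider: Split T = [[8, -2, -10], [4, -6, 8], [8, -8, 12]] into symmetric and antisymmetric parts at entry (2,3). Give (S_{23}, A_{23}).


T_{23} = 8
T_{32} = -8
S_{23} = (8 + -8)/2 = 0/2 = 0
A_{23} = (8 - -8)/2 = 16/2 = 8
Check: S + A = 0 + 8 = 8 = T_{23}.

(0, 8)


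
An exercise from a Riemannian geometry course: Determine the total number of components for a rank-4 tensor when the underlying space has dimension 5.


The number of components of a rank-r tensor in d dimensions is d^r.
Here d = 5 and r = 4.
5^4 = 625

625


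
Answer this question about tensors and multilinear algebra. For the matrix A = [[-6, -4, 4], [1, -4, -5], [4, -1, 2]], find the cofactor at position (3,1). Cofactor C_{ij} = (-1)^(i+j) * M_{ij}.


To find cofactor C_{31}, delete row 3 and column 1.
The resulting 2x2 submatrix is: [[-4, 4], [-4, -5]]
Minor M_{31} = -4*-5 - 4*-4
  = 20 - -16 = 36
Sign = (-1)^(3+1) = (-1)^4 = 1
Cofactor C_{31} = 1 * 36 = 36

36


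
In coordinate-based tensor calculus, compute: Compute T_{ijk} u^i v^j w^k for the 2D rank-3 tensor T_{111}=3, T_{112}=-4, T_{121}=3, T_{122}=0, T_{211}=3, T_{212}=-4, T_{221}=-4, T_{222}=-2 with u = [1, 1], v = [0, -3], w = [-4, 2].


S = sum over i,j,k of T_{ijk} u_i v_j w_k. Expanding all 8 terms:
T_{111}*u_1*v_1*w_1 = 3*1*0*-4 = 0  (running total: 0)
T_{112}*u_1*v_1*w_2 = -4*1*0*2 = 0  (running total: 0)
T_{121}*u_1*v_2*w_1 = 3*1*-3*-4 = 36  (running total: 36)
T_{122}*u_1*v_2*w_2 = 0*1*-3*2 = 0  (running total: 36)
T_{211}*u_2*v_1*w_1 = 3*1*0*-4 = 0  (running total: 36)
T_{212}*u_2*v_1*w_2 = -4*1*0*2 = 0  (running total: 36)
T_{221}*u_2*v_2*w_1 = -4*1*-3*-4 = -48  (running total: -12)
T_{222}*u_2*v_2*w_2 = -2*1*-3*2 = 12  (running total: 0)
S = 0

0


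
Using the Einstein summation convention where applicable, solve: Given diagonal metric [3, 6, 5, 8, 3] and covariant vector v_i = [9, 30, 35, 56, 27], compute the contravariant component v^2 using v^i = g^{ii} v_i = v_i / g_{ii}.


To raise an index with a diagonal metric: v^i = v_i / g_{ii}.
For index 2: v_2 = 30, g_{22} = 6
v^2 = 30 / 6 = 5

5


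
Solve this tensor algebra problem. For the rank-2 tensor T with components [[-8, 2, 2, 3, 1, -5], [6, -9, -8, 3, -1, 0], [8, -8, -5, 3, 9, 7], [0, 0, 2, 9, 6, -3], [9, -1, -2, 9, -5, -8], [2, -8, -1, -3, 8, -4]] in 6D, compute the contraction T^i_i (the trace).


The contraction (trace) of a rank-2 tensor is the sum of its diagonal elements.
Diagonal entries: A[1,1] = -8, A[2,2] = -9, A[3,3] = -5, A[4,4] = 9, A[5,5] = -5, A[6,6] = -4
Tr(A) = -8 + -9 + -5 + 9 + -5 + -4 = -22

-22


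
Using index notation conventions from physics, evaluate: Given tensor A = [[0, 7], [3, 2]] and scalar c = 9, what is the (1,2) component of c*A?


Scalar multiplication: (cA)_{ij} = c * A_{ij}.
c = 9
A_{12} = 7
(cA)_{12} = 9 * 7 = 63

63


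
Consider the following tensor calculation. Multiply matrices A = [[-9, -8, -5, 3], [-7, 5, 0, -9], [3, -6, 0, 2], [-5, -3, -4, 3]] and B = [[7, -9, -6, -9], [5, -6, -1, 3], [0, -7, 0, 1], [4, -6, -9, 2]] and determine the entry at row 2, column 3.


(AB)_{ij} = sum_k A_{ik} B_{kj}.
For i=2, j=3:
A_{21} * B_{13} = -7 * -6 = 42
A_{22} * B_{23} = 5 * -1 = -5
A_{23} * B_{33} = 0 * 0 = 0
A_{24} * B_{43} = -9 * -9 = 81
Sum = 42 + -5 + 0 + 81 = 118

118


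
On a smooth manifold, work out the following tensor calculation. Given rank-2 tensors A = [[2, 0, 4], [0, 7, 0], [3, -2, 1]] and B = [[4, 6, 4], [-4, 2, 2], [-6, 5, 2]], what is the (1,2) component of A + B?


Tensor addition is component-wise: (A + B)_{ij} = A_{ij} + B_{ij}.
A_{12} = 0
B_{12} = 6
(A + B)_{12} = 0 + 6 = 6

6


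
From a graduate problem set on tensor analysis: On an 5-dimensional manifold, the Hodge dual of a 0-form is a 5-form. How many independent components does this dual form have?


The Hodge dual of a p-form on an n-dimensional manifold is an (n-p)-form.
n = 5, p = 0, so dual degree = 5 - 0 = 5
The number of components is C(n, n-p) = C(5, 5) = 1

1


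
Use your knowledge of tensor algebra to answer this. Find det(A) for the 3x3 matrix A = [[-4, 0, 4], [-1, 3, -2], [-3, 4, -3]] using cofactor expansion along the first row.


Expanding along the first row, det(A) = a11*M_11 - a12*M_12 + a13*M_13, where M_1j is the (1,j) minor.
Minor M_11 = 3*-3 - -2*4 = -1
Minor M_12 = -1*-3 - -2*-3 = -3
Minor M_13 = -1*4 - 3*-3 = 5
det = -4*(-1) - 0*(-3) + 4*(5)
    = 4 - 0 + 20
    = 24

24


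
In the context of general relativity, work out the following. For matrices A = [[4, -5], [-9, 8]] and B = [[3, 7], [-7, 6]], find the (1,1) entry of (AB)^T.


(AB)^T_{ij} = (AB)_{ji} = sum_k A_{jk} B_{ki}.
For i=1, j=1 we need (AB)_{11}:
A_{11} * B_{11} = 4 * 3 = 12
A_{12} * B_{21} = -5 * -7 = 35
Sum = 12 + 35 = 47

47


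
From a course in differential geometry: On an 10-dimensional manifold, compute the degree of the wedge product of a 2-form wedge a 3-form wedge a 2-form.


The degree of a wedge product is the sum of the degrees of the individual forms.
Degrees: 2, 3, 2
Total degree = 2 + 3 + 2 = 7

7


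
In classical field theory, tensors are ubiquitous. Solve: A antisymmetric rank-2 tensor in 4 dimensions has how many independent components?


A antisymmetric rank-2 tensor in d dimensions has d(d-1)/2 independent components.
d = 4
d(d-1)/2 = 4 * 3 / 2 = 12 / 2 = 6

6


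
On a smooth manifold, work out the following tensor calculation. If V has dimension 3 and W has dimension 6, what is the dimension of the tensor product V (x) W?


The dimension of a tensor product is the product of dimensions.
dim(V) = 3, dim(W) = 6
dim(V (x) W) = 3 * 6 = 18

18


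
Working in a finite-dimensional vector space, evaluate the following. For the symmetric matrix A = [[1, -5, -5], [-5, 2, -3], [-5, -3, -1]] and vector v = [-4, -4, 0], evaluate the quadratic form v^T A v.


First compute Av:
(Av)_1 = 1*-4 + -5*-4 + -5*0 = 16
(Av)_2 = -5*-4 + 2*-4 + -3*0 = 12
(Av)_3 = -5*-4 + -3*-4 + -1*0 = 32
Av = [16, 12, 32]
Then v^T (Av) = -4*16 + -4*12 + 0*32
= -64 + -48 + 0 = -112

-112


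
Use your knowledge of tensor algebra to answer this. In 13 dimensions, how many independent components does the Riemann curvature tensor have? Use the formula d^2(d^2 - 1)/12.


The Riemann tensor in d dimensions has d^2(d^2 - 1)/12 independent components.
d = 13, so d^2 = 169
d^2 - 1 = 168
d^2(d^2 - 1) = 169 * 168 = 28392
Divide by 12: 28392 / 12 = 2366

2366


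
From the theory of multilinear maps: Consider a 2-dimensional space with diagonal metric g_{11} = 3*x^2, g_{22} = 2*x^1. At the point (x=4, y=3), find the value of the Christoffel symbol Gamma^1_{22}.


For a diagonal metric, Gamma^k_{ij} = (1/2) g^{kk} (dg_{ik}/dx_j + dg_{jk}/dx_i - dg_{ij}/dx_k).
The metric is diagonal, so g_{ab} = 0 for a != b.
At the given point: g_{11} = 48, g_{22} = 8
g^{11} = 1/48
dg_{21}/dx_2 = 0 (off-diagonal)
dg_{21}/dx_2 = 0 (off-diagonal)
dg_{22}/dx_1 = dg_{22}/dx_1 = 2
Numerator = 0 + 0 - 2 = -2
Gamma^1_{22} = -2 / (2 * 48) = -1/48

-1/48


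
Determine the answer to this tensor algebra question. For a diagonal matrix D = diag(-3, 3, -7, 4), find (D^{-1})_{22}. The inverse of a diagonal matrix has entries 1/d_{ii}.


For a diagonal matrix, the inverse has entries (D^{-1})_{ii} = 1/d_{ii}.
The diagonal entries are: d_{11} = -3, d_{22} = 3, d_{33} = -7, d_{44} = 4
We need (D^{-1})_{22} = 1/d_{22} = 1/3 = 1/3

1/3


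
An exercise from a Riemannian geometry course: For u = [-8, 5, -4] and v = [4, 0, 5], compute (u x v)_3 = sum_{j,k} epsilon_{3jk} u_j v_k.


(u x v)_3 = sum_{j,k} epsilon_{3jk} u_j v_k. Only permutations of (1,2,3) contribute; the two non-zero terms are:
eps_{312} u_1 v_2 = 1 * -8 * 0 = 0
eps_{321} u_2 v_1 = -1 * 5 * 4 = -20
(u x v)_3 = -20

-20


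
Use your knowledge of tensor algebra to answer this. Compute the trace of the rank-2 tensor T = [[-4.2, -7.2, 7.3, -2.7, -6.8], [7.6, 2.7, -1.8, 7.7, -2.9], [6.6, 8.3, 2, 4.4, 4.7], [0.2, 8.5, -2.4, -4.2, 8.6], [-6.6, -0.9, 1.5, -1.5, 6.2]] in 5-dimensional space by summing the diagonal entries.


The contraction (trace) of a rank-2 tensor is the sum of its diagonal elements.
Diagonal entries: A[1,1] = -4.2, A[2,2] = 2.7, A[3,3] = 2, A[4,4] = -4.2, A[5,5] = 6.2
Tr(A) = -4.2 + 2.7 + 2 + -4.2 + 6.2 = 2.5

2.5


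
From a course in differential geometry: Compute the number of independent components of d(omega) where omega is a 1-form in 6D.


The exterior derivative of a p-form is a (p+1)-form.
Its number of independent components is C(n, p+1).
n = 6, p+1 = 2
C(6, 2) = 15

15


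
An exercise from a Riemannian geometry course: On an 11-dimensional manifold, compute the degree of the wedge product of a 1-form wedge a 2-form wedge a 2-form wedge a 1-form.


The degree of a wedge product is the sum of the degrees of the individual forms.
Degrees: 1, 2, 2, 1
Total degree = 1 + 2 + 2 + 1 = 6

6


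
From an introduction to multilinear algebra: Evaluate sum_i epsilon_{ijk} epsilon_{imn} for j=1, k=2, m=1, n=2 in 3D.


Using the identity: epsilon_{ijk} epsilon_{imn} = delta_{jm} delta_{kn} - delta_{jn} delta_{km}.
delta_{11} = 1
delta_{22} = 1
delta_{12} = 0
delta_{21} = 0
Result = 1 * 1 - 0 * 0 = 1 - 0 = 1

1


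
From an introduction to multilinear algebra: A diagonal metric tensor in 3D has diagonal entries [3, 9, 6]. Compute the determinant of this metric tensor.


For a diagonal metric, the determinant is the product of diagonal entries.
Diagonal entries: 3, 9, 6
det(g) = 3 * 9 * 6 = 162

162


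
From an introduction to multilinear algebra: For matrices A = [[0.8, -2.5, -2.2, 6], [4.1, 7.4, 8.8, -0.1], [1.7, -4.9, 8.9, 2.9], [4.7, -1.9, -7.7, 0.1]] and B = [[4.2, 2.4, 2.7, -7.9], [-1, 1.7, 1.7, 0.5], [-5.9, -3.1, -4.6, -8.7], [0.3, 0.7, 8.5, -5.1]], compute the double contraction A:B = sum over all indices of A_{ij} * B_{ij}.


A:B = sum over all i,j of A_{ij} * B_{ij}.
Row 1: 0.8*4.2=3.36, -2.5*2.4=-6, -2.2*2.7=-5.94, 6*-7.9=-47.4 => row sum = -55.98
Row 2: 4.1*-1=-4.1, 7.4*1.7=12.58, 8.8*1.7=14.96, -0.1*0.5=-0.05 => row sum = 23.39
Row 3: 1.7*-5.9=-10.03, -4.9*-3.1=15.19, 8.9*-4.6=-40.94, 2.9*-8.7=-25.23 => row sum = -61.01
Row 4: 4.7*0.3=1.41, -1.9*0.7=-1.33, -7.7*8.5=-65.45, 0.1*-5.1=-0.51 => row sum = -65.88
Total = -55.98 + 23.39 + -61.01 + -65.88 = -159.48

-159.48


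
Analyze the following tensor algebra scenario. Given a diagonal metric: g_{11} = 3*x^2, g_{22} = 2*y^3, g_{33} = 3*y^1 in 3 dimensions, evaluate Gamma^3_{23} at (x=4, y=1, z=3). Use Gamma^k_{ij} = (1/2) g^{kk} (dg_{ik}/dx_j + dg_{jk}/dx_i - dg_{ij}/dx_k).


For a diagonal metric, Gamma^k_{ij} = (1/2) g^{kk} (dg_{ik}/dx_j + dg_{jk}/dx_i - dg_{ij}/dx_k).
The metric is diagonal, so g_{ab} = 0 for a != b.
At the given point: g_{11} = 48, g_{22} = 2, g_{33} = 3
g^{33} = 1/3
dg_{23}/dx_3 = 0 (off-diagonal)
dg_{33}/dx_2 = dg_{33}/dx_2 = 3
dg_{23}/dx_3 = 0 (off-diagonal)
Numerator = 0 + 3 - 0 = 3
Gamma^3_{23} = 3 / (2 * 3) = 1/2

1/2


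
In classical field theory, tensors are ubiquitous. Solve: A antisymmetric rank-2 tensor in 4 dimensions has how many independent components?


A antisymmetric rank-2 tensor in d dimensions has d(d-1)/2 independent components.
d = 4
d(d-1)/2 = 4 * 3 / 2 = 12 / 2 = 6

6


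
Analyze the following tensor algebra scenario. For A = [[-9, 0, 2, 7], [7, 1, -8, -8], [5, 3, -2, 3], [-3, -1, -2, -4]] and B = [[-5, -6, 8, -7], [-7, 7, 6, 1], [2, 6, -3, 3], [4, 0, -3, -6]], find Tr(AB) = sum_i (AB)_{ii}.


Tr(AB) = sum_i (AB)_{ii} where (AB)_{ii} = sum_k A_{ik} B_{ki}.
(AB)_{11} = -9*-5 + 0*-7 + 2*2 + 7*4 = 77
(AB)_{22} = 7*-6 + 1*7 + -8*6 + -8*0 = -83
(AB)_{33} = 5*8 + 3*6 + -2*-3 + 3*-3 = 55
(AB)_{44} = -3*-7 + -1*1 + -2*3 + -4*-6 = 38
Tr(AB) = 77 + -83 + 55 + 38 = 87

87


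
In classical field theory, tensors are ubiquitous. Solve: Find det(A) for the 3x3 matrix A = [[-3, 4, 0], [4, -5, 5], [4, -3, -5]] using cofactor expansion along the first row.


Expanding along the first row, det(A) = a11*M_11 - a12*M_12 + a13*M_13, where M_1j is the (1,j) minor.
Minor M_11 = -5*-5 - 5*-3 = 40
Minor M_12 = 4*-5 - 5*4 = -40
Minor M_13 = 4*-3 - -5*4 = 8
det = -3*(40) - 4*(-40) + 0*(8)
    = -120 - -160 + 0
    = 40

40


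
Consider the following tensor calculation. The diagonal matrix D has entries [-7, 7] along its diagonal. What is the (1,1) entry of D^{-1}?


For a diagonal matrix, the inverse has entries (D^{-1})_{ii} = 1/d_{ii}.
The diagonal entries are: d_{11} = -7, d_{22} = 7
We need (D^{-1})_{11} = 1/d_{11} = 1/-7 = -1/7

-1/7


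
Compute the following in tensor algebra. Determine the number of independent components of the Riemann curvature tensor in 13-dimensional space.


The Riemann tensor in d dimensions has d^2(d^2 - 1)/12 independent components.
d = 13, so d^2 = 169
d^2 - 1 = 168
d^2(d^2 - 1) = 169 * 168 = 28392
Divide by 12: 28392 / 12 = 2366

2366


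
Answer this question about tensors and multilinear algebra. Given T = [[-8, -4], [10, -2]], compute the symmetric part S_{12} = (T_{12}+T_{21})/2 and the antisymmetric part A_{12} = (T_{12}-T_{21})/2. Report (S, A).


T_{12} = -4
T_{21} = 10
S_{12} = (-4 + 10)/2 = 6/2 = 3
A_{12} = (-4 - 10)/2 = -14/2 = -7
Check: S + A = 3 + -7 = -4 = T_{12}.

(3, -7)


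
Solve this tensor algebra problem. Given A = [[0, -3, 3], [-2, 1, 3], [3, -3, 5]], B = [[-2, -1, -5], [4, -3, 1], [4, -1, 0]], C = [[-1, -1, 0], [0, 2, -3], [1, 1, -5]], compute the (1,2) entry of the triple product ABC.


(ABC)_{12} = sum_m (AB)_{1m} C_{m2}. First compute row 1 of AB.
(AB)_{11} = 0*-2 + -3*4 + 3*4 = 0
(AB)_{12} = 0*-1 + -3*-3 + 3*-1 = 6
(AB)_{13} = 0*-5 + -3*1 + 3*0 = -3
Now contract with column 2 of C:
(AB)_{11} * C_{12} = 0 * -1 = 0
(AB)_{12} * C_{22} = 6 * 2 = 12
(AB)_{13} * C_{32} = -3 * 1 = -3
(ABC)_{12} = 0 + 12 + -3 = 9

9


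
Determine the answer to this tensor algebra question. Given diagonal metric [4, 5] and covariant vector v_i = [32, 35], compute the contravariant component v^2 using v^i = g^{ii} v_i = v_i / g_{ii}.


To raise an index with a diagonal metric: v^i = v_i / g_{ii}.
For index 2: v_2 = 35, g_{22} = 5
v^2 = 35 / 5 = 7

7


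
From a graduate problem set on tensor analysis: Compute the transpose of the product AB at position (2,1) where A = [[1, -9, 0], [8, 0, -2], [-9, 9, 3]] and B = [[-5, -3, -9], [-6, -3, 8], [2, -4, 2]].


(AB)^T_{ij} = (AB)_{ji} = sum_k A_{jk} B_{ki}.
For i=2, j=1 we need (AB)_{12}:
A_{11} * B_{12} = 1 * -3 = -3
A_{12} * B_{22} = -9 * -3 = 27
A_{13} * B_{32} = 0 * -4 = 0
Sum = -3 + 27 + 0 = 24

24


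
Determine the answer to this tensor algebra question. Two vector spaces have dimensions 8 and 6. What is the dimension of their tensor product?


The dimension of a tensor product is the product of dimensions.
dim(V) = 8, dim(W) = 6
dim(V (x) W) = 8 * 6 = 48

48
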